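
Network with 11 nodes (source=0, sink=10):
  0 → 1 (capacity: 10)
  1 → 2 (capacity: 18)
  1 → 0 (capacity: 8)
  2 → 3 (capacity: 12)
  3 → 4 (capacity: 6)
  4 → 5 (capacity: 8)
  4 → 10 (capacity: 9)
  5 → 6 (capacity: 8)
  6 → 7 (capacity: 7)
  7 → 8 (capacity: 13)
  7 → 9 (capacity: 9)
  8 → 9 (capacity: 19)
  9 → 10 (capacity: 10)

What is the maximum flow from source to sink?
Maximum flow = 6

Max flow: 6

Flow assignment:
  0 → 1: 6/10
  1 → 2: 6/18
  2 → 3: 6/12
  3 → 4: 6/6
  4 → 10: 6/9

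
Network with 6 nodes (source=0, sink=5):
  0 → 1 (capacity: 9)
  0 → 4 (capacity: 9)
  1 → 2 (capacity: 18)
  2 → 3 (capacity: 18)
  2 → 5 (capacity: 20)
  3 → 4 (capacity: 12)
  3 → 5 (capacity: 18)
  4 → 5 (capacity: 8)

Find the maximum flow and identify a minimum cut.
Max flow = 17, Min cut edges: (0,1), (4,5)

Maximum flow: 17
Minimum cut: (0,1), (4,5)
Partition: S = [0, 4], T = [1, 2, 3, 5]

Max-flow min-cut theorem verified: both equal 17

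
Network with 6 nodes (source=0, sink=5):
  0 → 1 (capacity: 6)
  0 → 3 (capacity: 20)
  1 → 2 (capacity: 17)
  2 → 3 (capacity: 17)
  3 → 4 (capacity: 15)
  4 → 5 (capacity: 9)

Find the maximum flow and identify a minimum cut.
Max flow = 9, Min cut edges: (4,5)

Maximum flow: 9
Minimum cut: (4,5)
Partition: S = [0, 1, 2, 3, 4], T = [5]

Max-flow min-cut theorem verified: both equal 9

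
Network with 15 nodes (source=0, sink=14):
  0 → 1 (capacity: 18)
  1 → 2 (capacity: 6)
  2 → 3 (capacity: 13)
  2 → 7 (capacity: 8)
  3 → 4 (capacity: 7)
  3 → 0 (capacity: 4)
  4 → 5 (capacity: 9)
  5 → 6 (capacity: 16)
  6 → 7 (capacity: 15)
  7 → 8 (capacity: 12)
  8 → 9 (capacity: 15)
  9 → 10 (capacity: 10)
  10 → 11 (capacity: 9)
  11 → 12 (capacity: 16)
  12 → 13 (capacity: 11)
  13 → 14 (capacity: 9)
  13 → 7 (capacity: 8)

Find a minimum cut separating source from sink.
Min cut value = 6, edges: (1,2)

Min cut value: 6
Partition: S = [0, 1], T = [2, 3, 4, 5, 6, 7, 8, 9, 10, 11, 12, 13, 14]
Cut edges: (1,2)

By max-flow min-cut theorem, max flow = min cut = 6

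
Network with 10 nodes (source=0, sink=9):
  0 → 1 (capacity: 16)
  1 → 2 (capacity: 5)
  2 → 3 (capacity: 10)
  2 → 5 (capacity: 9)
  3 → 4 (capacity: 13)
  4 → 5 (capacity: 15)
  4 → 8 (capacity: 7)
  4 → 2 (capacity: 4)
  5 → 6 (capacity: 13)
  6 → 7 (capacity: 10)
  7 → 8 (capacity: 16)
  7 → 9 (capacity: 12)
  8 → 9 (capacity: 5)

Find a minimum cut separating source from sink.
Min cut value = 5, edges: (1,2)

Min cut value: 5
Partition: S = [0, 1], T = [2, 3, 4, 5, 6, 7, 8, 9]
Cut edges: (1,2)

By max-flow min-cut theorem, max flow = min cut = 5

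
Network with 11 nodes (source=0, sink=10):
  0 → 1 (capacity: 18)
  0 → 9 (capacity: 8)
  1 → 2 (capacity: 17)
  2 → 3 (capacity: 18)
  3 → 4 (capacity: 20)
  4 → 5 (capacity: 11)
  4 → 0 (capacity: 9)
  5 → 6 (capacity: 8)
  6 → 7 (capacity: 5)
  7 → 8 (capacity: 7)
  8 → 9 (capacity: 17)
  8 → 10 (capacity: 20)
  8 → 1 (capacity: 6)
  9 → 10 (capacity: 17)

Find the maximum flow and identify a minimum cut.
Max flow = 13, Min cut edges: (0,9), (6,7)

Maximum flow: 13
Minimum cut: (0,9), (6,7)
Partition: S = [0, 1, 2, 3, 4, 5, 6], T = [7, 8, 9, 10]

Max-flow min-cut theorem verified: both equal 13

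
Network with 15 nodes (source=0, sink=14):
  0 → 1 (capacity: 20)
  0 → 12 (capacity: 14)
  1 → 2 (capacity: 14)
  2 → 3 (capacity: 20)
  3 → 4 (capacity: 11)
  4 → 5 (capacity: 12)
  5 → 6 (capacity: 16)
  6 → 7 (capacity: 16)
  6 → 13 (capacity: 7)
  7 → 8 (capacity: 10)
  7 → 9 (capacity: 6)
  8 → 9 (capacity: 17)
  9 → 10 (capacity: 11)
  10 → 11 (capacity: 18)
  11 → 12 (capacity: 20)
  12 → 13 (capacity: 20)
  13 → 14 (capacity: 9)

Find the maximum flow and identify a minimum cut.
Max flow = 9, Min cut edges: (13,14)

Maximum flow: 9
Minimum cut: (13,14)
Partition: S = [0, 1, 2, 3, 4, 5, 6, 7, 8, 9, 10, 11, 12, 13], T = [14]

Max-flow min-cut theorem verified: both equal 9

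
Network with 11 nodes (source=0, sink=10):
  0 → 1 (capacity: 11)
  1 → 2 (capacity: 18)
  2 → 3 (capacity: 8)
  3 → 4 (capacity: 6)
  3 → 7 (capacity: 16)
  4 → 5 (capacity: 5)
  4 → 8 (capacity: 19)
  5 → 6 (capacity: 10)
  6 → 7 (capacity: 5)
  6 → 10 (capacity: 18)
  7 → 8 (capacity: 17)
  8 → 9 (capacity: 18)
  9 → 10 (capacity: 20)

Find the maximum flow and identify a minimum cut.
Max flow = 8, Min cut edges: (2,3)

Maximum flow: 8
Minimum cut: (2,3)
Partition: S = [0, 1, 2], T = [3, 4, 5, 6, 7, 8, 9, 10]

Max-flow min-cut theorem verified: both equal 8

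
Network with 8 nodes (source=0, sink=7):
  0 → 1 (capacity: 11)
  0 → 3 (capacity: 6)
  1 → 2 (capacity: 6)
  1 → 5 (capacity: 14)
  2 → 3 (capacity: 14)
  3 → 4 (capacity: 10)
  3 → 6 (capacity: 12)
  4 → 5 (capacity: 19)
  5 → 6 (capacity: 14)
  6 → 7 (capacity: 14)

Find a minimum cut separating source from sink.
Min cut value = 14, edges: (6,7)

Min cut value: 14
Partition: S = [0, 1, 2, 3, 4, 5, 6], T = [7]
Cut edges: (6,7)

By max-flow min-cut theorem, max flow = min cut = 14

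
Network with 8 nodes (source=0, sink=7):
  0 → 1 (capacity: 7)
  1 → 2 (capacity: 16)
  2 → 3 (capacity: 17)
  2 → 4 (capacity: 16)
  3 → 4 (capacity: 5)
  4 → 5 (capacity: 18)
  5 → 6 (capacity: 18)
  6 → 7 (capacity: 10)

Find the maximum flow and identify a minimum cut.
Max flow = 7, Min cut edges: (0,1)

Maximum flow: 7
Minimum cut: (0,1)
Partition: S = [0], T = [1, 2, 3, 4, 5, 6, 7]

Max-flow min-cut theorem verified: both equal 7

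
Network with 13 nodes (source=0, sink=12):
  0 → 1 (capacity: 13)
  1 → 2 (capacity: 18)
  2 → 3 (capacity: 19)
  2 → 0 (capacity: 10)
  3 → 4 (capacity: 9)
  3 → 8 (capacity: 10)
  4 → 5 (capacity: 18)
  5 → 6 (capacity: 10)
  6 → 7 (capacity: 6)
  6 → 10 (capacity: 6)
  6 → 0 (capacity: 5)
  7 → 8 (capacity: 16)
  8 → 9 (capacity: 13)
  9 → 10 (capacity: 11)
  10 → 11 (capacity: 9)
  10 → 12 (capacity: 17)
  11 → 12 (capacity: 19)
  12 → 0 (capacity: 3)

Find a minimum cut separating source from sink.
Min cut value = 13, edges: (0,1)

Min cut value: 13
Partition: S = [0], T = [1, 2, 3, 4, 5, 6, 7, 8, 9, 10, 11, 12]
Cut edges: (0,1)

By max-flow min-cut theorem, max flow = min cut = 13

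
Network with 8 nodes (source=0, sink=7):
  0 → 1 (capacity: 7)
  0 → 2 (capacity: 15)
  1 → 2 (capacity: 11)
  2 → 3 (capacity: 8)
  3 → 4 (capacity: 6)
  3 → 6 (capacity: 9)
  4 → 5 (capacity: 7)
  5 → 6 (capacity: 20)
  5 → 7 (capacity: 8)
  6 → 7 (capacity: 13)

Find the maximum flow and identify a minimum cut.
Max flow = 8, Min cut edges: (2,3)

Maximum flow: 8
Minimum cut: (2,3)
Partition: S = [0, 1, 2], T = [3, 4, 5, 6, 7]

Max-flow min-cut theorem verified: both equal 8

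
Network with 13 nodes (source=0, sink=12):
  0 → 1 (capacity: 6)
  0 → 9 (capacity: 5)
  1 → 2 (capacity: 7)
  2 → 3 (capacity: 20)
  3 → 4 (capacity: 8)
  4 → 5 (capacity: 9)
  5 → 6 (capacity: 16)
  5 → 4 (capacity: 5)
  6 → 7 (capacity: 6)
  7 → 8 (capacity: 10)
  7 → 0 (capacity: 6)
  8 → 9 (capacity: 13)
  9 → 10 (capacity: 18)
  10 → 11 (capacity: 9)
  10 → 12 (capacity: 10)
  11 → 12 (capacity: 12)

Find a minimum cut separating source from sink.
Min cut value = 11, edges: (0,9), (6,7)

Min cut value: 11
Partition: S = [0, 1, 2, 3, 4, 5, 6], T = [7, 8, 9, 10, 11, 12]
Cut edges: (0,9), (6,7)

By max-flow min-cut theorem, max flow = min cut = 11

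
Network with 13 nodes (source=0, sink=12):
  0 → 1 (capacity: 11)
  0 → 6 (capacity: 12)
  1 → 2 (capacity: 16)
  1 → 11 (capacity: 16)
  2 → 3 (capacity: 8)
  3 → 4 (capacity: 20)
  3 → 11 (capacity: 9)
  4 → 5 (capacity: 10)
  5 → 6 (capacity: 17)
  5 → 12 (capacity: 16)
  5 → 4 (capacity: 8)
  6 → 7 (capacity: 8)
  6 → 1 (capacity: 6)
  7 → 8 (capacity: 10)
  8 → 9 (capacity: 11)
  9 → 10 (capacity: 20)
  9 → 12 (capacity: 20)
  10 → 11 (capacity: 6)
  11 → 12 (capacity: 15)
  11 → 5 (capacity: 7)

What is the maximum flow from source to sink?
Maximum flow = 23

Max flow: 23

Flow assignment:
  0 → 1: 11/11
  0 → 6: 12/12
  1 → 2: 1/16
  1 → 11: 16/16
  2 → 3: 1/8
  3 → 11: 1/9
  5 → 12: 2/16
  6 → 7: 6/8
  6 → 1: 6/6
  7 → 8: 6/10
  8 → 9: 6/11
  9 → 12: 6/20
  11 → 12: 15/15
  11 → 5: 2/7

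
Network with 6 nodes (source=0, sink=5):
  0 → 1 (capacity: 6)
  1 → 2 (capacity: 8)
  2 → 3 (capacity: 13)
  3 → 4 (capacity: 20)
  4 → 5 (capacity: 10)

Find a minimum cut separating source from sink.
Min cut value = 6, edges: (0,1)

Min cut value: 6
Partition: S = [0], T = [1, 2, 3, 4, 5]
Cut edges: (0,1)

By max-flow min-cut theorem, max flow = min cut = 6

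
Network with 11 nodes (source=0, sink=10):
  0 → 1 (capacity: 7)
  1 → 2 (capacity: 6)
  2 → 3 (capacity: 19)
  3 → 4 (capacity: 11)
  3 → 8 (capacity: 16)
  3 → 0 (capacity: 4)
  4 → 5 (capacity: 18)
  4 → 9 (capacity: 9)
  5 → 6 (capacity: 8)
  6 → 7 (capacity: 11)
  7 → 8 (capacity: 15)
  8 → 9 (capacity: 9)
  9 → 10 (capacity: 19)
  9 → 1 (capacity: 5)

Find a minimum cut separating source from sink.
Min cut value = 6, edges: (1,2)

Min cut value: 6
Partition: S = [0, 1], T = [2, 3, 4, 5, 6, 7, 8, 9, 10]
Cut edges: (1,2)

By max-flow min-cut theorem, max flow = min cut = 6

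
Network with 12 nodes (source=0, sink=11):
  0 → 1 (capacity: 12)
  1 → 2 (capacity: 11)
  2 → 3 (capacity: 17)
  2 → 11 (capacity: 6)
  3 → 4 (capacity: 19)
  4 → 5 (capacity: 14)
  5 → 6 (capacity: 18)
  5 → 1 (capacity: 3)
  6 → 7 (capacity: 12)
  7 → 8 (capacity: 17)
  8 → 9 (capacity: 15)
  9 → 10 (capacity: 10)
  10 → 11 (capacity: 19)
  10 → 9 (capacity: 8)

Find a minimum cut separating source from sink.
Min cut value = 11, edges: (1,2)

Min cut value: 11
Partition: S = [0, 1], T = [2, 3, 4, 5, 6, 7, 8, 9, 10, 11]
Cut edges: (1,2)

By max-flow min-cut theorem, max flow = min cut = 11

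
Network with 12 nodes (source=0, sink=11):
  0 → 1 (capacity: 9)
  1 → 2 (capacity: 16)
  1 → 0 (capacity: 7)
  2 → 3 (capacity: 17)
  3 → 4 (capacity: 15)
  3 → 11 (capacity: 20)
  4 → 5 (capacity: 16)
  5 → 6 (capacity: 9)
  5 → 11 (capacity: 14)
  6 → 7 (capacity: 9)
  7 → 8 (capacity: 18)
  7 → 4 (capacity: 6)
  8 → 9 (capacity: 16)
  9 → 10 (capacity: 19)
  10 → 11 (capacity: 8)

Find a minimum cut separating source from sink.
Min cut value = 9, edges: (0,1)

Min cut value: 9
Partition: S = [0], T = [1, 2, 3, 4, 5, 6, 7, 8, 9, 10, 11]
Cut edges: (0,1)

By max-flow min-cut theorem, max flow = min cut = 9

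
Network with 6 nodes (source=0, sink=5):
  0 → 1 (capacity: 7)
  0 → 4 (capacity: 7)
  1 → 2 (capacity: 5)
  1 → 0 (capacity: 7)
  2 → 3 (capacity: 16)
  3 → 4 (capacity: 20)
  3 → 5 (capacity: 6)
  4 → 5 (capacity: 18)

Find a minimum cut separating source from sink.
Min cut value = 12, edges: (0,4), (1,2)

Min cut value: 12
Partition: S = [0, 1], T = [2, 3, 4, 5]
Cut edges: (0,4), (1,2)

By max-flow min-cut theorem, max flow = min cut = 12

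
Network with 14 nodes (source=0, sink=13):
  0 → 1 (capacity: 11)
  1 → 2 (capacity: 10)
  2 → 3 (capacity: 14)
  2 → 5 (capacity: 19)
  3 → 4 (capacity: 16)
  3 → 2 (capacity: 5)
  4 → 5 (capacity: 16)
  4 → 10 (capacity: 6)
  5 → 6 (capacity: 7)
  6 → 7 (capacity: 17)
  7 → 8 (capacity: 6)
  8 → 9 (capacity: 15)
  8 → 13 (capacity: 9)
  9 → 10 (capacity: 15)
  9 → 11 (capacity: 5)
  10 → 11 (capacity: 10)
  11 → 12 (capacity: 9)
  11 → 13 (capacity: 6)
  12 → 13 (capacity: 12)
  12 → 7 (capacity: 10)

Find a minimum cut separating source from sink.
Min cut value = 10, edges: (1,2)

Min cut value: 10
Partition: S = [0, 1], T = [2, 3, 4, 5, 6, 7, 8, 9, 10, 11, 12, 13]
Cut edges: (1,2)

By max-flow min-cut theorem, max flow = min cut = 10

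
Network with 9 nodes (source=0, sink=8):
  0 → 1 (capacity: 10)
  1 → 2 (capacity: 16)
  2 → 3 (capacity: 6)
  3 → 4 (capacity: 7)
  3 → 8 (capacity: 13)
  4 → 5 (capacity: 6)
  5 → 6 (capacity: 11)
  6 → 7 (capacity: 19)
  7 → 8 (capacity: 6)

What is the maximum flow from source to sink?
Maximum flow = 6

Max flow: 6

Flow assignment:
  0 → 1: 6/10
  1 → 2: 6/16
  2 → 3: 6/6
  3 → 8: 6/13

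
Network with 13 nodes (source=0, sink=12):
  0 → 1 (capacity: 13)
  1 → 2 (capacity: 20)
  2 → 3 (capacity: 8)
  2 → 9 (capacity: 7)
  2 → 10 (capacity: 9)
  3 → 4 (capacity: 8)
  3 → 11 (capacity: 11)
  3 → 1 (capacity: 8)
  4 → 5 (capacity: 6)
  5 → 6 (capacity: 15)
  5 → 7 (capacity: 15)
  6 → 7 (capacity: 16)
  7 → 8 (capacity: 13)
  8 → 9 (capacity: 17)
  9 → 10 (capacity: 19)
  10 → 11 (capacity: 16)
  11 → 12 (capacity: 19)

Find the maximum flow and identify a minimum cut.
Max flow = 13, Min cut edges: (0,1)

Maximum flow: 13
Minimum cut: (0,1)
Partition: S = [0], T = [1, 2, 3, 4, 5, 6, 7, 8, 9, 10, 11, 12]

Max-flow min-cut theorem verified: both equal 13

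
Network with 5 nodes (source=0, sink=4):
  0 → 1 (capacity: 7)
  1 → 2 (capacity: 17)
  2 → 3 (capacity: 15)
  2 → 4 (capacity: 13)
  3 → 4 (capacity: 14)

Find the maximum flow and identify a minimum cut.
Max flow = 7, Min cut edges: (0,1)

Maximum flow: 7
Minimum cut: (0,1)
Partition: S = [0], T = [1, 2, 3, 4]

Max-flow min-cut theorem verified: both equal 7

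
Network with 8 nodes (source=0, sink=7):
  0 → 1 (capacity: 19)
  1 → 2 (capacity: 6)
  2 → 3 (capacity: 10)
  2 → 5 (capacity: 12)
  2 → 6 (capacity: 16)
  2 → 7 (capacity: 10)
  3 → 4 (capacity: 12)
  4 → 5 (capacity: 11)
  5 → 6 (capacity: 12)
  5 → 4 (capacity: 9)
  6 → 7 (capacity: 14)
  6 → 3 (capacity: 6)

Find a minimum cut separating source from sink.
Min cut value = 6, edges: (1,2)

Min cut value: 6
Partition: S = [0, 1], T = [2, 3, 4, 5, 6, 7]
Cut edges: (1,2)

By max-flow min-cut theorem, max flow = min cut = 6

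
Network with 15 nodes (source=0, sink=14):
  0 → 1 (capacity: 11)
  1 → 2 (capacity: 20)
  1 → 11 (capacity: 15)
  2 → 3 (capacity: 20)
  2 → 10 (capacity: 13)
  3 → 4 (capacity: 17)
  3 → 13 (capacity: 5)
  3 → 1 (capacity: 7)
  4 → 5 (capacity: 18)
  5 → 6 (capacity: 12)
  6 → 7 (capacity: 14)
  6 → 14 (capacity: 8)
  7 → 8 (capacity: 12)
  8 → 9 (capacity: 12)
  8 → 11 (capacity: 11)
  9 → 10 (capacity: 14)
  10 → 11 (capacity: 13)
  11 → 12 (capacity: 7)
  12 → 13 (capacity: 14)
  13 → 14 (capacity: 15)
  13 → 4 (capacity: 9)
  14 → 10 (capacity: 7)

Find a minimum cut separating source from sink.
Min cut value = 11, edges: (0,1)

Min cut value: 11
Partition: S = [0], T = [1, 2, 3, 4, 5, 6, 7, 8, 9, 10, 11, 12, 13, 14]
Cut edges: (0,1)

By max-flow min-cut theorem, max flow = min cut = 11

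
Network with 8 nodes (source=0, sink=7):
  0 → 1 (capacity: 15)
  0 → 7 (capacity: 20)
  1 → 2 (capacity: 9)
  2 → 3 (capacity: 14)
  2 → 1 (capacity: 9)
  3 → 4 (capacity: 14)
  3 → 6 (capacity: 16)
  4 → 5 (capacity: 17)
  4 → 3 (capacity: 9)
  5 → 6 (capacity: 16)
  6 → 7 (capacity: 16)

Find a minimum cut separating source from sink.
Min cut value = 29, edges: (0,7), (1,2)

Min cut value: 29
Partition: S = [0, 1], T = [2, 3, 4, 5, 6, 7]
Cut edges: (0,7), (1,2)

By max-flow min-cut theorem, max flow = min cut = 29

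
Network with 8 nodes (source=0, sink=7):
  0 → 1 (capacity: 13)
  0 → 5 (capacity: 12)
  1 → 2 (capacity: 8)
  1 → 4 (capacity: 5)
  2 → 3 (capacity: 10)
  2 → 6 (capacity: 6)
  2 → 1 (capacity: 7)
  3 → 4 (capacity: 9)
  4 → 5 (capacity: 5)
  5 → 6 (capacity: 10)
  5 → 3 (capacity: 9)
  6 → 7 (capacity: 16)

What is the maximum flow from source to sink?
Maximum flow = 16

Max flow: 16

Flow assignment:
  0 → 1: 11/13
  0 → 5: 5/12
  1 → 2: 8/8
  1 → 4: 3/5
  2 → 3: 2/10
  2 → 6: 6/6
  3 → 4: 2/9
  4 → 5: 5/5
  5 → 6: 10/10
  6 → 7: 16/16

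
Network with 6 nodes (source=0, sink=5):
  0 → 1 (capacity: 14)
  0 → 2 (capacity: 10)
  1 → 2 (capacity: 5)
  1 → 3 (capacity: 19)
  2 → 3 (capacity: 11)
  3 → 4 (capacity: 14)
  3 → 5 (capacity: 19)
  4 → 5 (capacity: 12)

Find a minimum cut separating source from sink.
Min cut value = 24, edges: (0,1), (0,2)

Min cut value: 24
Partition: S = [0], T = [1, 2, 3, 4, 5]
Cut edges: (0,1), (0,2)

By max-flow min-cut theorem, max flow = min cut = 24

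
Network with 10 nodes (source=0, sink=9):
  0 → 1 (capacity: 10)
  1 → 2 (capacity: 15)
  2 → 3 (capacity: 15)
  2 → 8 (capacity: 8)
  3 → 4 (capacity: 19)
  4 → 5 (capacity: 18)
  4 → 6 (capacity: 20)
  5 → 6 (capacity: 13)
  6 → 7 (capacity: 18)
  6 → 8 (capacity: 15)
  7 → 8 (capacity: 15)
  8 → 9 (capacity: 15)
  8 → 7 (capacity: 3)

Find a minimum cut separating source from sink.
Min cut value = 10, edges: (0,1)

Min cut value: 10
Partition: S = [0], T = [1, 2, 3, 4, 5, 6, 7, 8, 9]
Cut edges: (0,1)

By max-flow min-cut theorem, max flow = min cut = 10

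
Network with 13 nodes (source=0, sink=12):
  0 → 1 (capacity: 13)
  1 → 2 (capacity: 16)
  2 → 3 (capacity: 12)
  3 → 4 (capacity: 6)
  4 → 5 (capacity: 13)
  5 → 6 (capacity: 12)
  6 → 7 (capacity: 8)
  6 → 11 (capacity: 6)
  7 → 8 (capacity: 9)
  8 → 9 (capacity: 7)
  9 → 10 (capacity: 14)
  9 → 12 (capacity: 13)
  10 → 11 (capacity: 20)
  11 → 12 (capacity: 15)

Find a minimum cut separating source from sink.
Min cut value = 6, edges: (3,4)

Min cut value: 6
Partition: S = [0, 1, 2, 3], T = [4, 5, 6, 7, 8, 9, 10, 11, 12]
Cut edges: (3,4)

By max-flow min-cut theorem, max flow = min cut = 6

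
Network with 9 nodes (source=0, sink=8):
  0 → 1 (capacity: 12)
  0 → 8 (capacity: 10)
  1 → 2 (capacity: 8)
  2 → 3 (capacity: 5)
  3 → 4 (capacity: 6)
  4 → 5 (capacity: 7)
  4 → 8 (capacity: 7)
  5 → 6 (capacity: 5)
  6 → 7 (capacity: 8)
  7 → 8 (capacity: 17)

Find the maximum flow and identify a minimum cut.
Max flow = 15, Min cut edges: (0,8), (2,3)

Maximum flow: 15
Minimum cut: (0,8), (2,3)
Partition: S = [0, 1, 2], T = [3, 4, 5, 6, 7, 8]

Max-flow min-cut theorem verified: both equal 15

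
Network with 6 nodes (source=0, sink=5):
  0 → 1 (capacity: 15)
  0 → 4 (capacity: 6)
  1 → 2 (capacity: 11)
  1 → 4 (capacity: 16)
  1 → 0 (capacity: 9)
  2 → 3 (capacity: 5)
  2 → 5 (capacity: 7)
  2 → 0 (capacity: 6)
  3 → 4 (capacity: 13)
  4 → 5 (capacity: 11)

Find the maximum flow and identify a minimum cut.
Max flow = 18, Min cut edges: (2,5), (4,5)

Maximum flow: 18
Minimum cut: (2,5), (4,5)
Partition: S = [0, 1, 2, 3, 4], T = [5]

Max-flow min-cut theorem verified: both equal 18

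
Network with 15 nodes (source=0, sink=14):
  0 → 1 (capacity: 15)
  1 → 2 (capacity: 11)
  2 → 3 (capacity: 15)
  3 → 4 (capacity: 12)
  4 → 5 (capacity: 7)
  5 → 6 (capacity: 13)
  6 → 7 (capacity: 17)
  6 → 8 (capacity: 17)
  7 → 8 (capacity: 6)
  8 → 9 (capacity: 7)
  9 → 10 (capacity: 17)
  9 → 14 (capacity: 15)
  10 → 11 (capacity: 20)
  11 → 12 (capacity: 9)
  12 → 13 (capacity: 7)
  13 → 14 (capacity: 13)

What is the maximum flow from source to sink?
Maximum flow = 7

Max flow: 7

Flow assignment:
  0 → 1: 7/15
  1 → 2: 7/11
  2 → 3: 7/15
  3 → 4: 7/12
  4 → 5: 7/7
  5 → 6: 7/13
  6 → 8: 7/17
  8 → 9: 7/7
  9 → 14: 7/15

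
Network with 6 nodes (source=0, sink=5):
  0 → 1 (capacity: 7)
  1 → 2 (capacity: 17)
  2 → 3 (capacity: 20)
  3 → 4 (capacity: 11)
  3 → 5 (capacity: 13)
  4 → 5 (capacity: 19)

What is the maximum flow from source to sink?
Maximum flow = 7

Max flow: 7

Flow assignment:
  0 → 1: 7/7
  1 → 2: 7/17
  2 → 3: 7/20
  3 → 5: 7/13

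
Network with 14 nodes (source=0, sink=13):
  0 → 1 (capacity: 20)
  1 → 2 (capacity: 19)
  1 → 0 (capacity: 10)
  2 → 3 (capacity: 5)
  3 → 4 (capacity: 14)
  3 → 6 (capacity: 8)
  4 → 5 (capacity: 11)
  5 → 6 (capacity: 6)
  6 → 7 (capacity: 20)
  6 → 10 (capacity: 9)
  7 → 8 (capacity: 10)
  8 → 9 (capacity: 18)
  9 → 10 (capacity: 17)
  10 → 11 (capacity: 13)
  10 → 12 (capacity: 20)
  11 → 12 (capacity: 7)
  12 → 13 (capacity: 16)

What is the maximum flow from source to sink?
Maximum flow = 5

Max flow: 5

Flow assignment:
  0 → 1: 5/20
  1 → 2: 5/19
  2 → 3: 5/5
  3 → 6: 5/8
  6 → 10: 5/9
  10 → 12: 5/20
  12 → 13: 5/16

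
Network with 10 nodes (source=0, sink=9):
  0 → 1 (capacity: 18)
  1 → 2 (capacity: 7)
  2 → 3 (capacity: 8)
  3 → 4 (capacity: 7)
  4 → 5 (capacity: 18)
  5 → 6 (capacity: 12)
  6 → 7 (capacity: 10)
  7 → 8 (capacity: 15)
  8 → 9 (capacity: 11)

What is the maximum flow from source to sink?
Maximum flow = 7

Max flow: 7

Flow assignment:
  0 → 1: 7/18
  1 → 2: 7/7
  2 → 3: 7/8
  3 → 4: 7/7
  4 → 5: 7/18
  5 → 6: 7/12
  6 → 7: 7/10
  7 → 8: 7/15
  8 → 9: 7/11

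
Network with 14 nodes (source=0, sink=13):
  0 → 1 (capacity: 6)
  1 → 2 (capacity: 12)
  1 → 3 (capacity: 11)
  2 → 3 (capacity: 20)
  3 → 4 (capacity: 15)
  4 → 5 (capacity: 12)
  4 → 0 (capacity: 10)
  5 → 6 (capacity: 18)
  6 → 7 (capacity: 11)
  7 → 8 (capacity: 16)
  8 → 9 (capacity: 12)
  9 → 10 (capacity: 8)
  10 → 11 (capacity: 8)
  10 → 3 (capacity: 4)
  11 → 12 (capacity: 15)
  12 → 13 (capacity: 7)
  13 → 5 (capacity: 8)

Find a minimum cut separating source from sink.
Min cut value = 6, edges: (0,1)

Min cut value: 6
Partition: S = [0], T = [1, 2, 3, 4, 5, 6, 7, 8, 9, 10, 11, 12, 13]
Cut edges: (0,1)

By max-flow min-cut theorem, max flow = min cut = 6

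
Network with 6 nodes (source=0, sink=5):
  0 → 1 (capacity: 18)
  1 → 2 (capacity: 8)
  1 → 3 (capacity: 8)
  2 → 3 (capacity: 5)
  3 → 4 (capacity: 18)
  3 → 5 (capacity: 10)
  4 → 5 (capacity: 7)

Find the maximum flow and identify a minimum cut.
Max flow = 13, Min cut edges: (1,3), (2,3)

Maximum flow: 13
Minimum cut: (1,3), (2,3)
Partition: S = [0, 1, 2], T = [3, 4, 5]

Max-flow min-cut theorem verified: both equal 13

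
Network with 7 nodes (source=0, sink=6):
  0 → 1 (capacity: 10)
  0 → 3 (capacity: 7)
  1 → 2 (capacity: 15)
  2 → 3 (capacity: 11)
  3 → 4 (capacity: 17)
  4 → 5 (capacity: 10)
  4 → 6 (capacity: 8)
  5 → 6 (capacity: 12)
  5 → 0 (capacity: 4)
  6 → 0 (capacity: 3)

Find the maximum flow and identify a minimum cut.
Max flow = 17, Min cut edges: (3,4)

Maximum flow: 17
Minimum cut: (3,4)
Partition: S = [0, 1, 2, 3], T = [4, 5, 6]

Max-flow min-cut theorem verified: both equal 17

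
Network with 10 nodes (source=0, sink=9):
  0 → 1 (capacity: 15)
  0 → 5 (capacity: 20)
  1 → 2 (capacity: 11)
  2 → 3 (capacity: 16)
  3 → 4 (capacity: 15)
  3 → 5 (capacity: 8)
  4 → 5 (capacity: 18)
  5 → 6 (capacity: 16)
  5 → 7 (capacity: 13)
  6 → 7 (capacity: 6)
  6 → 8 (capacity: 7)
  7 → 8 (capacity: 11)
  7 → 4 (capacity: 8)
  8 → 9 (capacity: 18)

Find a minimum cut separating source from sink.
Min cut value = 18, edges: (8,9)

Min cut value: 18
Partition: S = [0, 1, 2, 3, 4, 5, 6, 7, 8], T = [9]
Cut edges: (8,9)

By max-flow min-cut theorem, max flow = min cut = 18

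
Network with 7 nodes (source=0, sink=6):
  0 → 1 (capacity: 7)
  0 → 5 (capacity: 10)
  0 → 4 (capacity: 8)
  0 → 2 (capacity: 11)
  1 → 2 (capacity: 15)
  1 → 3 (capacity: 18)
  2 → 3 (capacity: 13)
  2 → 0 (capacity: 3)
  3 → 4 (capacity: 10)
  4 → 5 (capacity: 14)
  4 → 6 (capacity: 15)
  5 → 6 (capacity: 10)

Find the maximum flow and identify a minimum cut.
Max flow = 25, Min cut edges: (4,6), (5,6)

Maximum flow: 25
Minimum cut: (4,6), (5,6)
Partition: S = [0, 1, 2, 3, 4, 5], T = [6]

Max-flow min-cut theorem verified: both equal 25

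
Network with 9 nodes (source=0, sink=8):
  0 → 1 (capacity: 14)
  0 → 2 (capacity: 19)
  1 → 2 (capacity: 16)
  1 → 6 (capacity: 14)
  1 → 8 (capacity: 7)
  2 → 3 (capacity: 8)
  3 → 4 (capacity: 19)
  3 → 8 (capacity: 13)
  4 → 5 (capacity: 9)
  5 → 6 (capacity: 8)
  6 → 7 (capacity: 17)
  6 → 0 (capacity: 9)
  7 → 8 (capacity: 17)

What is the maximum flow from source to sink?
Maximum flow = 22

Max flow: 22

Flow assignment:
  0 → 1: 14/14
  0 → 2: 8/19
  1 → 6: 7/14
  1 → 8: 7/7
  2 → 3: 8/8
  3 → 8: 8/13
  6 → 7: 7/17
  7 → 8: 7/17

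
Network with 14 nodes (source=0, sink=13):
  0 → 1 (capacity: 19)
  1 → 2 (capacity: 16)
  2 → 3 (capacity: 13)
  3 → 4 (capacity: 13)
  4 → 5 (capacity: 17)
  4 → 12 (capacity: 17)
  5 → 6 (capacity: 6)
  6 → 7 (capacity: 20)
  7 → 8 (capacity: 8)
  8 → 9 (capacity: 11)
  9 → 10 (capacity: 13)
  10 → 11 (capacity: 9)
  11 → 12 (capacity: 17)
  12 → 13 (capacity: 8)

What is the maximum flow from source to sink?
Maximum flow = 8

Max flow: 8

Flow assignment:
  0 → 1: 8/19
  1 → 2: 8/16
  2 → 3: 8/13
  3 → 4: 8/13
  4 → 12: 8/17
  12 → 13: 8/8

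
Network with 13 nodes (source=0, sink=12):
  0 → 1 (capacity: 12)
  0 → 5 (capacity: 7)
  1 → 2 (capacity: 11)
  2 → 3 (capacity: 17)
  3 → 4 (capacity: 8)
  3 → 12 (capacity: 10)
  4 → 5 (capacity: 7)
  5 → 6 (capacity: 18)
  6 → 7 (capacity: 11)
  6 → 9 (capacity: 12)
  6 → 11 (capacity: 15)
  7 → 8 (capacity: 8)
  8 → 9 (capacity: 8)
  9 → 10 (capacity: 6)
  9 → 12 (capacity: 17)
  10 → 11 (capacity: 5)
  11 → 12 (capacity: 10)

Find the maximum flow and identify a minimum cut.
Max flow = 18, Min cut edges: (0,5), (1,2)

Maximum flow: 18
Minimum cut: (0,5), (1,2)
Partition: S = [0, 1], T = [2, 3, 4, 5, 6, 7, 8, 9, 10, 11, 12]

Max-flow min-cut theorem verified: both equal 18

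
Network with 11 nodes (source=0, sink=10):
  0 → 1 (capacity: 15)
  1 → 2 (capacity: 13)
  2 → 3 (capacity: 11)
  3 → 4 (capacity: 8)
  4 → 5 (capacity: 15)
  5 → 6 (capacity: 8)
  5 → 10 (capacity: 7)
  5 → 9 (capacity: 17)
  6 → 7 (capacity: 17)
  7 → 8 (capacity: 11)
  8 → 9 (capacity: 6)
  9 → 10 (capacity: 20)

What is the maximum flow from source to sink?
Maximum flow = 8

Max flow: 8

Flow assignment:
  0 → 1: 8/15
  1 → 2: 8/13
  2 → 3: 8/11
  3 → 4: 8/8
  4 → 5: 8/15
  5 → 10: 7/7
  5 → 9: 1/17
  9 → 10: 1/20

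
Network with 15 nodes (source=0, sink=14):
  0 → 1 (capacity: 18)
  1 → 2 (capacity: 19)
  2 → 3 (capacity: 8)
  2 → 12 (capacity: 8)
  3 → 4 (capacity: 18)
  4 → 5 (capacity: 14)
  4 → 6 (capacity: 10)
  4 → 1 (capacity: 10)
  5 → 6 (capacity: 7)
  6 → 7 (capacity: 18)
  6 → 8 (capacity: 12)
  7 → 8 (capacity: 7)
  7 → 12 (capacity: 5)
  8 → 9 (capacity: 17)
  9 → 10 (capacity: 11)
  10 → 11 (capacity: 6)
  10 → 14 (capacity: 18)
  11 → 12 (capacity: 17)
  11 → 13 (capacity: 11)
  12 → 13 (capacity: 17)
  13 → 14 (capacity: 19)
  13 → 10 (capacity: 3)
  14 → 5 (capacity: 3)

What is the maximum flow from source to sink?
Maximum flow = 16

Max flow: 16

Flow assignment:
  0 → 1: 16/18
  1 → 2: 16/19
  2 → 3: 8/8
  2 → 12: 8/8
  3 → 4: 8/18
  4 → 6: 8/10
  6 → 7: 8/18
  7 → 8: 3/7
  7 → 12: 5/5
  8 → 9: 3/17
  9 → 10: 3/11
  10 → 14: 3/18
  12 → 13: 13/17
  13 → 14: 13/19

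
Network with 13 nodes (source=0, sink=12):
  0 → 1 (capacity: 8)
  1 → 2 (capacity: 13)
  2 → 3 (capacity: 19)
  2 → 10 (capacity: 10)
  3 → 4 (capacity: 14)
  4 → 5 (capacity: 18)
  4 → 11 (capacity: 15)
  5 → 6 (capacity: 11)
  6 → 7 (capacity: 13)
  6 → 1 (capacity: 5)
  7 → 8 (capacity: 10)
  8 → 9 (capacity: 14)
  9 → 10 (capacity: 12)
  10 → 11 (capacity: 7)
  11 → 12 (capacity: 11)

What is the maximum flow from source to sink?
Maximum flow = 8

Max flow: 8

Flow assignment:
  0 → 1: 8/8
  1 → 2: 8/13
  2 → 3: 1/19
  2 → 10: 7/10
  3 → 4: 1/14
  4 → 11: 1/15
  10 → 11: 7/7
  11 → 12: 8/11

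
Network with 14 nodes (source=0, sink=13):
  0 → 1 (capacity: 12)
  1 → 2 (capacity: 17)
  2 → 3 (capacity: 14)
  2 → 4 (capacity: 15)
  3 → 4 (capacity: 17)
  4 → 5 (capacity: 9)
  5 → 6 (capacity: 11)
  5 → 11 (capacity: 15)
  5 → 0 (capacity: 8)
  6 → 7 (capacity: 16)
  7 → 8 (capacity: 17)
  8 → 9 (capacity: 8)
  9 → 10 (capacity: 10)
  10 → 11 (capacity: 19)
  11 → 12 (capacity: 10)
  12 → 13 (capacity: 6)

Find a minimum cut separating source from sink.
Min cut value = 6, edges: (12,13)

Min cut value: 6
Partition: S = [0, 1, 2, 3, 4, 5, 6, 7, 8, 9, 10, 11, 12], T = [13]
Cut edges: (12,13)

By max-flow min-cut theorem, max flow = min cut = 6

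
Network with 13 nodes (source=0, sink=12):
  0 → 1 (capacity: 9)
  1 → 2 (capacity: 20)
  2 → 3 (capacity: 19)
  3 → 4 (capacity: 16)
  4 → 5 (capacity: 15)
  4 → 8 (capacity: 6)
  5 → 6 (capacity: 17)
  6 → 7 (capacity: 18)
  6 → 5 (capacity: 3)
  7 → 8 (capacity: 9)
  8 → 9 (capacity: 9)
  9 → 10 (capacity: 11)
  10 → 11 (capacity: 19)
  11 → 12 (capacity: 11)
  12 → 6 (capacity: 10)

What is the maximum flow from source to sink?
Maximum flow = 9

Max flow: 9

Flow assignment:
  0 → 1: 9/9
  1 → 2: 9/20
  2 → 3: 9/19
  3 → 4: 9/16
  4 → 5: 3/15
  4 → 8: 6/6
  5 → 6: 3/17
  6 → 7: 3/18
  7 → 8: 3/9
  8 → 9: 9/9
  9 → 10: 9/11
  10 → 11: 9/19
  11 → 12: 9/11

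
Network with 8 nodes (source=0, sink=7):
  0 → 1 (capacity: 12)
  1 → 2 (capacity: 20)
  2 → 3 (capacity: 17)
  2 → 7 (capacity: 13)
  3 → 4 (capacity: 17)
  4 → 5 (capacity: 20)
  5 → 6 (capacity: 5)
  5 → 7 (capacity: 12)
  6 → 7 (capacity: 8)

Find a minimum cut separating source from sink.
Min cut value = 12, edges: (0,1)

Min cut value: 12
Partition: S = [0], T = [1, 2, 3, 4, 5, 6, 7]
Cut edges: (0,1)

By max-flow min-cut theorem, max flow = min cut = 12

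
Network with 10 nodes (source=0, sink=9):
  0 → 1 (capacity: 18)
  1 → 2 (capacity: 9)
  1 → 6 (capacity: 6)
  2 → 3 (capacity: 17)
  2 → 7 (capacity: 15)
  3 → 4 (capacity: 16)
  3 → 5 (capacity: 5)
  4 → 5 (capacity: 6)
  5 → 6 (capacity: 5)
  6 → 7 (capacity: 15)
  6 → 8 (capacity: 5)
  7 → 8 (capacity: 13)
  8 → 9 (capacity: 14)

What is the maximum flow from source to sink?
Maximum flow = 14

Max flow: 14

Flow assignment:
  0 → 1: 14/18
  1 → 2: 8/9
  1 → 6: 6/6
  2 → 7: 8/15
  6 → 7: 1/15
  6 → 8: 5/5
  7 → 8: 9/13
  8 → 9: 14/14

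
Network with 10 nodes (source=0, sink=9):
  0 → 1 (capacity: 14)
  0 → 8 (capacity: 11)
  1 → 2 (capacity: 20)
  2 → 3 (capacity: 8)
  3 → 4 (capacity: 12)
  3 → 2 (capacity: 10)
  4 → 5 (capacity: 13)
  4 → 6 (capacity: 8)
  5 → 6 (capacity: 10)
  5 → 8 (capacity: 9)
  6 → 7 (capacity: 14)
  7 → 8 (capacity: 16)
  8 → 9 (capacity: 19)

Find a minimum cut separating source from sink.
Min cut value = 19, edges: (8,9)

Min cut value: 19
Partition: S = [0, 1, 2, 3, 4, 5, 6, 7, 8], T = [9]
Cut edges: (8,9)

By max-flow min-cut theorem, max flow = min cut = 19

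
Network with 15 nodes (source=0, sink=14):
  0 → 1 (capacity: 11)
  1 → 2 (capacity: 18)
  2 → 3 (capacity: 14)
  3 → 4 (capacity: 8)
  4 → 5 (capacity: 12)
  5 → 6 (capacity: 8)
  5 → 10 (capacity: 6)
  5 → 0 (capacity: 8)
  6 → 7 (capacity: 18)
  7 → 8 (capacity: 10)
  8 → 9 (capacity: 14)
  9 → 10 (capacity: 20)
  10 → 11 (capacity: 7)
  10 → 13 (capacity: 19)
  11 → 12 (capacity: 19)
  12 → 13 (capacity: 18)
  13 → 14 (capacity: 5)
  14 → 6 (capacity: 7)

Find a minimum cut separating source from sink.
Min cut value = 5, edges: (13,14)

Min cut value: 5
Partition: S = [0, 1, 2, 3, 4, 5, 6, 7, 8, 9, 10, 11, 12, 13], T = [14]
Cut edges: (13,14)

By max-flow min-cut theorem, max flow = min cut = 5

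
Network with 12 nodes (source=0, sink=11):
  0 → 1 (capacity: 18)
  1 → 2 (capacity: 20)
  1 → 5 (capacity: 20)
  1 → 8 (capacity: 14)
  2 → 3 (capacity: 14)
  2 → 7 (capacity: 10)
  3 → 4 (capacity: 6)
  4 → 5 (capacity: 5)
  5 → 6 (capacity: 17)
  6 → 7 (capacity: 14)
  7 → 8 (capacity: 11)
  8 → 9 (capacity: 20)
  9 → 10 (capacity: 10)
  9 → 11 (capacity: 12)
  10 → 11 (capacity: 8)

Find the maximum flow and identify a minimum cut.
Max flow = 18, Min cut edges: (0,1)

Maximum flow: 18
Minimum cut: (0,1)
Partition: S = [0], T = [1, 2, 3, 4, 5, 6, 7, 8, 9, 10, 11]

Max-flow min-cut theorem verified: both equal 18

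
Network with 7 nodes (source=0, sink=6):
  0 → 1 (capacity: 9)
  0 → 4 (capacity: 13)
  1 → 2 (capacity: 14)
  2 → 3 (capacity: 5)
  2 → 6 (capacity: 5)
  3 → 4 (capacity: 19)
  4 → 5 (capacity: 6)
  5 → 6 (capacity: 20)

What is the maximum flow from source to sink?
Maximum flow = 11

Max flow: 11

Flow assignment:
  0 → 1: 5/9
  0 → 4: 6/13
  1 → 2: 5/14
  2 → 6: 5/5
  4 → 5: 6/6
  5 → 6: 6/20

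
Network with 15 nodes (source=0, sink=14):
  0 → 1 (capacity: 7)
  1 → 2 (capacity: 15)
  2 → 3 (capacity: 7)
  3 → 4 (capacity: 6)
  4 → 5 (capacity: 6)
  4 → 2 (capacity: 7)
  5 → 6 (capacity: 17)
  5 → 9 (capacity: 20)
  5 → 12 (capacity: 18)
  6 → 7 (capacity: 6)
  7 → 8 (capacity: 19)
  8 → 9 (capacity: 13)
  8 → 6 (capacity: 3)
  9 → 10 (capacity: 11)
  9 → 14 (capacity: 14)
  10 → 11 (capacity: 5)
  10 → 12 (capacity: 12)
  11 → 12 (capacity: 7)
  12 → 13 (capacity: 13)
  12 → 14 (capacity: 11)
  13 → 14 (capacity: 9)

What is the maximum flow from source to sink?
Maximum flow = 6

Max flow: 6

Flow assignment:
  0 → 1: 6/7
  1 → 2: 6/15
  2 → 3: 6/7
  3 → 4: 6/6
  4 → 5: 6/6
  5 → 9: 6/20
  9 → 14: 6/14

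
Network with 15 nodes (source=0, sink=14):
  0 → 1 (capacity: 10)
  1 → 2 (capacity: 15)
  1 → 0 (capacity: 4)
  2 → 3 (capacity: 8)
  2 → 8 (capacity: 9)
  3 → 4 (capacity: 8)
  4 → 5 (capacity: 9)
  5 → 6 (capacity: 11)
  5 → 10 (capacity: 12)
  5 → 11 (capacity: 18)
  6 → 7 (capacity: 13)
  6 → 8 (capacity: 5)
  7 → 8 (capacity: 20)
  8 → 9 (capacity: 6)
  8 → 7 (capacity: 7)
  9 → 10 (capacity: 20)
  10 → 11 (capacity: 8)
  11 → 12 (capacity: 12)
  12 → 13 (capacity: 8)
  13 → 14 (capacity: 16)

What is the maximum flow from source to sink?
Maximum flow = 8

Max flow: 8

Flow assignment:
  0 → 1: 8/10
  1 → 2: 8/15
  2 → 3: 6/8
  2 → 8: 2/9
  3 → 4: 6/8
  4 → 5: 6/9
  5 → 11: 6/18
  8 → 9: 2/6
  9 → 10: 2/20
  10 → 11: 2/8
  11 → 12: 8/12
  12 → 13: 8/8
  13 → 14: 8/16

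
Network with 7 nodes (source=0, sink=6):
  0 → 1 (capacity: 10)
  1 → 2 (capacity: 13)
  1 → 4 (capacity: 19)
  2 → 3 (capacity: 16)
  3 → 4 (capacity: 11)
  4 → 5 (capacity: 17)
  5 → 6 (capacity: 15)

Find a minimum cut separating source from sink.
Min cut value = 10, edges: (0,1)

Min cut value: 10
Partition: S = [0], T = [1, 2, 3, 4, 5, 6]
Cut edges: (0,1)

By max-flow min-cut theorem, max flow = min cut = 10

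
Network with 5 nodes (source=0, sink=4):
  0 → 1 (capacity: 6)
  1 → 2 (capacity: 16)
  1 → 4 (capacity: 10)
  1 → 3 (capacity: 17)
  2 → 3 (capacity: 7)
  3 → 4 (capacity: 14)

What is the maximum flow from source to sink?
Maximum flow = 6

Max flow: 6

Flow assignment:
  0 → 1: 6/6
  1 → 4: 6/10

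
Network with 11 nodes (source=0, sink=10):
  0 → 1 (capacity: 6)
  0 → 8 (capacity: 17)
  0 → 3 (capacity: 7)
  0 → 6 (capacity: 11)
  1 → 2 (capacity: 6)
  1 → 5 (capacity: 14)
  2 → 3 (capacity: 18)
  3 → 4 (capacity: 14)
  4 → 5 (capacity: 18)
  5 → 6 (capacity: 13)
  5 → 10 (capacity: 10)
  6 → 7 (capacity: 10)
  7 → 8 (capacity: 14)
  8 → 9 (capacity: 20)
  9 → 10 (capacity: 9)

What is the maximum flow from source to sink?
Maximum flow = 19

Max flow: 19

Flow assignment:
  0 → 1: 3/6
  0 → 3: 7/7
  0 → 6: 9/11
  1 → 5: 3/14
  3 → 4: 7/14
  4 → 5: 7/18
  5 → 10: 10/10
  6 → 7: 9/10
  7 → 8: 9/14
  8 → 9: 9/20
  9 → 10: 9/9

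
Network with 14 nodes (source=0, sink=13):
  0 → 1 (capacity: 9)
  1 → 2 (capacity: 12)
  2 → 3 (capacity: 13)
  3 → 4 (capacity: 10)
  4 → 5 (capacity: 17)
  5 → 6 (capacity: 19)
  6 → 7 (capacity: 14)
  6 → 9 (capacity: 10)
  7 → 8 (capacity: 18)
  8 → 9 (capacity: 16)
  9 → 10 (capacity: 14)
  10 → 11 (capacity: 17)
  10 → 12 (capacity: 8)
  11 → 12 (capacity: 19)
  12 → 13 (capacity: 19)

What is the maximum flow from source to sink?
Maximum flow = 9

Max flow: 9

Flow assignment:
  0 → 1: 9/9
  1 → 2: 9/12
  2 → 3: 9/13
  3 → 4: 9/10
  4 → 5: 9/17
  5 → 6: 9/19
  6 → 9: 9/10
  9 → 10: 9/14
  10 → 11: 1/17
  10 → 12: 8/8
  11 → 12: 1/19
  12 → 13: 9/19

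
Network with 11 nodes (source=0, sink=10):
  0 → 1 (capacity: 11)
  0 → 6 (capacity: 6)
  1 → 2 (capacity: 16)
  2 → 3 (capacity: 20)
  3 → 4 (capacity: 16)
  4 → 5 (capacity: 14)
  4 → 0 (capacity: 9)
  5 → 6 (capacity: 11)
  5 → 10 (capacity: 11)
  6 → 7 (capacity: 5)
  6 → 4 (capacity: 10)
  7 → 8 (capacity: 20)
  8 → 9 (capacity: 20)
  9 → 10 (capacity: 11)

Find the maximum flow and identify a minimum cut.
Max flow = 16, Min cut edges: (5,10), (6,7)

Maximum flow: 16
Minimum cut: (5,10), (6,7)
Partition: S = [0, 1, 2, 3, 4, 5, 6], T = [7, 8, 9, 10]

Max-flow min-cut theorem verified: both equal 16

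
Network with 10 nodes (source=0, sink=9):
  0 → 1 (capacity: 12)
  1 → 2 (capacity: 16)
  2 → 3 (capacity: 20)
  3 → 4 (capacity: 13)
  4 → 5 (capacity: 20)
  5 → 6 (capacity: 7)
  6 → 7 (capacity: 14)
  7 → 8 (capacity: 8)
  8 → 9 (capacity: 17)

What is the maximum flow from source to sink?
Maximum flow = 7

Max flow: 7

Flow assignment:
  0 → 1: 7/12
  1 → 2: 7/16
  2 → 3: 7/20
  3 → 4: 7/13
  4 → 5: 7/20
  5 → 6: 7/7
  6 → 7: 7/14
  7 → 8: 7/8
  8 → 9: 7/17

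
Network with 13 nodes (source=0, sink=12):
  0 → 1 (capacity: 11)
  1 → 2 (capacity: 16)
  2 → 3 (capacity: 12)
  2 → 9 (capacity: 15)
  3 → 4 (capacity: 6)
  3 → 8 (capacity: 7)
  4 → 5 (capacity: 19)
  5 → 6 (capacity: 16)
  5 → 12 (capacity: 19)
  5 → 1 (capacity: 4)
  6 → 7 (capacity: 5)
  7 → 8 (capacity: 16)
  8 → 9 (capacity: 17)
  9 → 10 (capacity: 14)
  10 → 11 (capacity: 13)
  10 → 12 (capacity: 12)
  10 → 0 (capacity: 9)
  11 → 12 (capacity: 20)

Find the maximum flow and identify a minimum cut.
Max flow = 11, Min cut edges: (0,1)

Maximum flow: 11
Minimum cut: (0,1)
Partition: S = [0], T = [1, 2, 3, 4, 5, 6, 7, 8, 9, 10, 11, 12]

Max-flow min-cut theorem verified: both equal 11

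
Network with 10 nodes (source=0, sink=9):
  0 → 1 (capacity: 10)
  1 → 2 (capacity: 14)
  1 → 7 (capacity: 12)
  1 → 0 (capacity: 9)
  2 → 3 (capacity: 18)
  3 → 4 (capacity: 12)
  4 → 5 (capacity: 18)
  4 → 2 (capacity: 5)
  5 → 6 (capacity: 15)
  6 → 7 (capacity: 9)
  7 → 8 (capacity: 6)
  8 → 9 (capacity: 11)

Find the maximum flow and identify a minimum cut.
Max flow = 6, Min cut edges: (7,8)

Maximum flow: 6
Minimum cut: (7,8)
Partition: S = [0, 1, 2, 3, 4, 5, 6, 7], T = [8, 9]

Max-flow min-cut theorem verified: both equal 6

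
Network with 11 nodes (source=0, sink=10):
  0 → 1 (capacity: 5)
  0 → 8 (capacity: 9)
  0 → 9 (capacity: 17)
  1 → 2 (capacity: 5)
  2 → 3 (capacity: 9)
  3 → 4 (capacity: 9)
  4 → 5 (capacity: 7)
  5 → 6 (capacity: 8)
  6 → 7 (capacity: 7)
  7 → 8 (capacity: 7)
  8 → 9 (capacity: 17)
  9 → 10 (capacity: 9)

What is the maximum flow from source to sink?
Maximum flow = 9

Max flow: 9

Flow assignment:
  0 → 1: 5/5
  0 → 9: 4/17
  1 → 2: 5/5
  2 → 3: 5/9
  3 → 4: 5/9
  4 → 5: 5/7
  5 → 6: 5/8
  6 → 7: 5/7
  7 → 8: 5/7
  8 → 9: 5/17
  9 → 10: 9/9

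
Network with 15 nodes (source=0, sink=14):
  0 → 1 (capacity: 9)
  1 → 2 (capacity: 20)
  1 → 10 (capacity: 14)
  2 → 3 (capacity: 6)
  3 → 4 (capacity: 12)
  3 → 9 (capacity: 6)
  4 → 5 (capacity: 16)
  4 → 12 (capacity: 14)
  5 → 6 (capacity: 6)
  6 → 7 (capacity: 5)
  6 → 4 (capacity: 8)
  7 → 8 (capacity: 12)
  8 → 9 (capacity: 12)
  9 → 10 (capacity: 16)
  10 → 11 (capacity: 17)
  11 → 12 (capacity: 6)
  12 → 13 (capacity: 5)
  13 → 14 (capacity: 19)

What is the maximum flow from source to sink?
Maximum flow = 5

Max flow: 5

Flow assignment:
  0 → 1: 5/9
  1 → 10: 5/14
  10 → 11: 5/17
  11 → 12: 5/6
  12 → 13: 5/5
  13 → 14: 5/19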